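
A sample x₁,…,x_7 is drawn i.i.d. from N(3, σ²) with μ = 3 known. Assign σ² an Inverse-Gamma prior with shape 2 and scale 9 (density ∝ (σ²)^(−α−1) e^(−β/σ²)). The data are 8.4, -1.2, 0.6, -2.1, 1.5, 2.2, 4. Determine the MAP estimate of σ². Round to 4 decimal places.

Sum of squared deviations about the known mean: SS = (8.4−3)² + (-1.2−3)² + (0.6−3)² + (-2.1−3)² + (1.5−3)² + (2.2−3)² + (4−3)² = 82.46.
The Normal likelihood contributes (σ²)^(−n/2) exp(−SS/(2σ²)), so the posterior is Inverse-Gamma(α + n/2, β + SS/2) = Inverse-Gamma(5.5, 50.23).
The mode of Inverse-Gamma(a, b) is b/(a+1) = 50.23/6.5 ≈ 7.7277.

σ̂²_MAP = 7.7277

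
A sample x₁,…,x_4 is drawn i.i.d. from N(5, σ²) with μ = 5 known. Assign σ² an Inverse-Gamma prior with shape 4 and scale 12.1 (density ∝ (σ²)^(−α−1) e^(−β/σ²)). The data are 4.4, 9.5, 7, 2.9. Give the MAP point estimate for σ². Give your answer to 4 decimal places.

Sum of squared deviations about the known mean: SS = (4.4−5)² + (9.5−5)² + (7−5)² + (2.9−5)² = 29.02.
The Normal likelihood contributes (σ²)^(−n/2) exp(−SS/(2σ²)), so the posterior is Inverse-Gamma(α + n/2, β + SS/2) = Inverse-Gamma(6, 26.61).
The mode of Inverse-Gamma(a, b) is b/(a+1) = 26.61/7 ≈ 3.8014.

σ̂²_MAP = 3.8014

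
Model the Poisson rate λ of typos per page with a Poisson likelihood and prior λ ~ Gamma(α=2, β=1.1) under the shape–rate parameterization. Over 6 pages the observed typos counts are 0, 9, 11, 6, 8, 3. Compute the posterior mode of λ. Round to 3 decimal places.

Σxᵢ = 0+9+11+6+8+3 = 37, with n = 6.
Posterior ∝ λe^(−1.1λ) · λ^37e^(−6λ) = λ^38e^(−7.1λ), i.e. Gamma(shape=39, rate=7.1).
The mode of a Gamma(a, b) with a ≥ 1 (shape–rate) is (a−1)/b = 38/7.1 ≈ 5.352.

λ̂_MAP = 5.352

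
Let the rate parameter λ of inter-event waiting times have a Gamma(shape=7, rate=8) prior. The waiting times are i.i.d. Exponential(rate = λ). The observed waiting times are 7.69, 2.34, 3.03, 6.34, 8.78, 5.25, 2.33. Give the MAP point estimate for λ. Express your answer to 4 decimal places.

λ̂_MAP = 0.2971

The Exponential(rate=λ) likelihood is ∝ λ^n e^(−λΣtᵢ). Here n = 7 and Σtᵢ = 7.69 + 2.34 + 3.03 + 6.34 + 8.78 + 5.25 + 2.33 = 35.76.
Posterior ∝ λ^6e^(−8λ) · λ^7e^(−35.76λ) = λ^13e^(−43.76λ), i.e. Gamma(14, 43.76).
Mode = (a−1)/b = 13/43.76 ≈ 0.2971.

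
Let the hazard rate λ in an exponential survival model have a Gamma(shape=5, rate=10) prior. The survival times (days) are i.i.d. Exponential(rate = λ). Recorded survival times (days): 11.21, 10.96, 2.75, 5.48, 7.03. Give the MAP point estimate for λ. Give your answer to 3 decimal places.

λ̂_MAP = 0.190

The Exponential(rate=λ) likelihood is ∝ λ^n e^(−λΣtᵢ). Here n = 5 and Σtᵢ = 11.21 + 10.96 + 2.75 + 5.48 + 7.03 = 37.43.
Posterior ∝ λ^4e^(−10λ) · λ^5e^(−37.43λ) = λ^9e^(−47.43λ), i.e. Gamma(10, 47.43).
Mode = (a−1)/b = 9/47.43 ≈ 0.190.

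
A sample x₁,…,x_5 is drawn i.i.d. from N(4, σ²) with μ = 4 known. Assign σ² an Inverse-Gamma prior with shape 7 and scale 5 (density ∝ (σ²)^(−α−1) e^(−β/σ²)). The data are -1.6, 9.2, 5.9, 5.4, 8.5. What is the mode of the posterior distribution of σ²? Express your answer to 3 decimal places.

σ̂²_MAP = 4.487

Sum of squared deviations about the known mean: SS = (-1.6−4)² + (9.2−4)² + (5.9−4)² + (5.4−4)² + (8.5−4)² = 84.22.
The Normal likelihood contributes (σ²)^(−n/2) exp(−SS/(2σ²)), so the posterior is Inverse-Gamma(α + n/2, β + SS/2) = Inverse-Gamma(9.5, 47.11).
The mode of Inverse-Gamma(a, b) is b/(a+1) = 47.11/10.5 ≈ 4.487.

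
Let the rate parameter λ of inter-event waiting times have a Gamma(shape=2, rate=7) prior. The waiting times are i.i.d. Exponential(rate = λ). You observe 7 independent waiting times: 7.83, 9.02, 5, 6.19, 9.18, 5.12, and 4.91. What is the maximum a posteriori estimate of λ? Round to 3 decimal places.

The Exponential(rate=λ) likelihood is ∝ λ^n e^(−λΣtᵢ). Here n = 7 and Σtᵢ = 7.83 + 9.02 + 5 + 6.19 + 9.18 + 5.12 + 4.91 = 47.25.
Posterior ∝ λe^(−7λ) · λ^7e^(−47.25λ) = λ^8e^(−54.25λ), i.e. Gamma(9, 54.25).
Mode = (a−1)/b = 8/54.25 ≈ 0.147.

λ̂_MAP = 0.147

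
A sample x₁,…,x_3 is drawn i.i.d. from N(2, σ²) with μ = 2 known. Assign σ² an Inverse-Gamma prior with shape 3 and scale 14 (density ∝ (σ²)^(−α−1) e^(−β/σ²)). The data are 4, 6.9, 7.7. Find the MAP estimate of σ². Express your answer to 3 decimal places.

σ̂²_MAP = 8.045

Sum of squared deviations about the known mean: SS = (4−2)² + (6.9−2)² + (7.7−2)² = 60.5.
The Normal likelihood contributes (σ²)^(−n/2) exp(−SS/(2σ²)), so the posterior is Inverse-Gamma(α + n/2, β + SS/2) = Inverse-Gamma(4.5, 44.25).
The mode of Inverse-Gamma(a, b) is b/(a+1) = 44.25/5.5 ≈ 8.045.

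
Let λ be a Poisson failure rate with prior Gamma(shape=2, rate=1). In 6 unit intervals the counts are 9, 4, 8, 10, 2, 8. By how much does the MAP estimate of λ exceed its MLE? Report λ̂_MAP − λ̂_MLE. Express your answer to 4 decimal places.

MAP − MLE = -0.8333

Σxᵢ = 41. Posterior is Gamma(43, 7); MAP = (43−1)/7 = 42/7 ≈ 6.00000.
MLE = x̄ = 41/6 ≈ 6.83333.
Difference = 42/7 − 41/6 = -5/6 ≈ -0.8333.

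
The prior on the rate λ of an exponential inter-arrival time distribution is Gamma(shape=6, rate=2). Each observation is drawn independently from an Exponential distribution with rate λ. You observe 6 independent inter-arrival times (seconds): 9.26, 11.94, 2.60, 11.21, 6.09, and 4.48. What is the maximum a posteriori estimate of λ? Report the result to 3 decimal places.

λ̂_MAP = 0.231

The Exponential(rate=λ) likelihood is ∝ λ^n e^(−λΣtᵢ). Here n = 6 and Σtᵢ = 9.26 + 11.94 + 2.60 + 11.21 + 6.09 + 4.48 = 45.58.
Posterior ∝ λ^5e^(−2λ) · λ^6e^(−45.58λ) = λ^11e^(−47.58λ), i.e. Gamma(12, 47.58).
Mode = (a−1)/b = 11/47.58 ≈ 0.231.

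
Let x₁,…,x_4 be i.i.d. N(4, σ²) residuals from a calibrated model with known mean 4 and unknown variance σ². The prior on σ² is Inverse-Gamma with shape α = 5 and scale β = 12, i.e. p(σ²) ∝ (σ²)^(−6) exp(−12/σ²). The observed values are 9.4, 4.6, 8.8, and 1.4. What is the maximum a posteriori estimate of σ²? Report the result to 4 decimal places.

Sum of squared deviations about the known mean: SS = (9.4−4)² + (4.6−4)² + (8.8−4)² + (1.4−4)² = 59.32.
The Normal likelihood contributes (σ²)^(−n/2) exp(−SS/(2σ²)), so the posterior is Inverse-Gamma(α + n/2, β + SS/2) = Inverse-Gamma(7, 41.66).
The mode of Inverse-Gamma(a, b) is b/(a+1) = 41.66/8 ≈ 5.2075.

σ̂²_MAP = 5.2075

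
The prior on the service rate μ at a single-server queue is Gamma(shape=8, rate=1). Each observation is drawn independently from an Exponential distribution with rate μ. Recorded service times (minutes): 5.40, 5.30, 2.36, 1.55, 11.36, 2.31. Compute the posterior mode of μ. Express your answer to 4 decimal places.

The Exponential(rate=μ) likelihood is ∝ μ^n e^(−μΣtᵢ). Here n = 6 and Σtᵢ = 5.40 + 5.30 + 2.36 + 1.55 + 11.36 + 2.31 = 28.28.
Posterior ∝ μ^7e^(−1μ) · μ^6e^(−28.28μ) = μ^13e^(−29.28μ), i.e. Gamma(14, 29.28).
Mode = (a−1)/b = 13/29.28 ≈ 0.4440.

μ̂_MAP = 0.4440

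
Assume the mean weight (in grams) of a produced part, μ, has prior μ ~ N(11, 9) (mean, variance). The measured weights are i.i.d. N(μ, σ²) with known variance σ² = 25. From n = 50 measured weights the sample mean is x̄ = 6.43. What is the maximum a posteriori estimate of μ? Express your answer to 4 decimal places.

μ̂_MAP = 6.6705

n = 50, x̄ = 6.43.
For a Normal prior and Normal likelihood with known variance, the posterior is Normal; its mode equals its mean, the precision-weighted average.
Prior precision 1/σ₀² = 1/9; data precision n/σ² = 50/25 = 2.
μ̂ = ((1/9)·11 + 2·6.43) / (1/9 + 2) = (6337/450)/(19/9) = 6337/950 ≈ 6.6705.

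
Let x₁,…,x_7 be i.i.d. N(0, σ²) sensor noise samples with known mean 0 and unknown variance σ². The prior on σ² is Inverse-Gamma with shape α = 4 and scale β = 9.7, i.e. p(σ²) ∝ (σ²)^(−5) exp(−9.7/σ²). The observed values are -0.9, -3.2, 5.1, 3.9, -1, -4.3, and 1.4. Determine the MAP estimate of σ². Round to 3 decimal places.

σ̂²_MAP = 5.478

Sum of squared deviations about the known mean: SS = (-0.9−0)² + (-3.2−0)² + (5.1−0)² + (3.9−0)² + (-1−0)² + (-4.3−0)² + (1.4−0)² = 73.72.
The Normal likelihood contributes (σ²)^(−n/2) exp(−SS/(2σ²)), so the posterior is Inverse-Gamma(α + n/2, β + SS/2) = Inverse-Gamma(7.5, 46.56).
The mode of Inverse-Gamma(a, b) is b/(a+1) = 46.56/8.5 ≈ 5.478.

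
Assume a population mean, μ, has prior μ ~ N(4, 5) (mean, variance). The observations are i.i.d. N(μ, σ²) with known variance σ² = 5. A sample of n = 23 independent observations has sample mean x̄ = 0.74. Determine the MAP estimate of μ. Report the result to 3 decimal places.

μ̂_MAP = 0.876

n = 23, x̄ = 0.74.
For a Normal prior and Normal likelihood with known variance, the posterior is Normal; its mode equals its mean, the precision-weighted average.
Prior precision 1/σ₀² = 1/5 = 0.2; data precision n/σ² = 23/5 = 4.6.
μ̂ = (0.2·4 + 4.6·0.74) / (0.2 + 4.6) = 4.204/4.8 = 1051/1200 ≈ 0.876.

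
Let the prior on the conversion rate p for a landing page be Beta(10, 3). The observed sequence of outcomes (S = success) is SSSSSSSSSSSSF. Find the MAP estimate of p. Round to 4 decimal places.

Prior: Beta(10, 3).
Data: 12 successes in 13 trials (from the sequence). The binomial likelihood contributes p^12(1−p)^1, so the posterior is Beta(10+12, 3+1) = Beta(22, 4).
For Beta(a, b) with a, b > 1 the mode is (a−1)/(a+b−2) = 21/24 ≈ 0.8750.

p̂_MAP = 0.8750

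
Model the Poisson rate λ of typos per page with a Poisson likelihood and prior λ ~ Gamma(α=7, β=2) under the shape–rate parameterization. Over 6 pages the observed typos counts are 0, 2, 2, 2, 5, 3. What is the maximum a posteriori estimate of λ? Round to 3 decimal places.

λ̂_MAP = 2.500

Σxᵢ = 0+2+2+2+5+3 = 14, with n = 6.
Posterior ∝ λ^6e^(−2λ) · λ^14e^(−6λ) = λ^20e^(−8λ), i.e. Gamma(shape=21, rate=8).
The mode of a Gamma(a, b) with a ≥ 1 (shape–rate) is (a−1)/b = 20/8 ≈ 2.500.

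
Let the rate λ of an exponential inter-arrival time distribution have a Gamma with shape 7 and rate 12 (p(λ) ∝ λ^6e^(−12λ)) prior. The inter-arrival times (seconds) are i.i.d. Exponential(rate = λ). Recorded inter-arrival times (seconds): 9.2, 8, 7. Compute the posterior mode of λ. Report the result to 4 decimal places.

λ̂_MAP = 0.2486

The Exponential(rate=λ) likelihood is ∝ λ^n e^(−λΣtᵢ). Here n = 3 and Σtᵢ = 9.2 + 8 + 7 = 24.2.
Posterior ∝ λ^6e^(−12λ) · λ^3e^(−24.2λ) = λ^9e^(−36.2λ), i.e. Gamma(10, 36.2).
Mode = (a−1)/b = 9/36.2 ≈ 0.2486.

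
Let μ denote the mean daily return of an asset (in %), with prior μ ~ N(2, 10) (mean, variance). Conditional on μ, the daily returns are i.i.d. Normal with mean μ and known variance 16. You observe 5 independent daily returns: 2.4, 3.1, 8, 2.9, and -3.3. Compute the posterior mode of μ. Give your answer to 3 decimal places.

μ̂_MAP = 2.470

n = 5; x̄ = (2.4 + 3.1 + 8 + 2.9 + (-3.3))/5 = 13.1/5 = 2.62.
For a Normal prior and Normal likelihood with known variance, the posterior is Normal; its mode equals its mean, the precision-weighted average.
Prior precision 1/σ₀² = 1/10 = 0.1; data precision n/σ² = 5/16 = 0.3125.
μ̂ = (0.1·2 + 0.3125·2.62) / (0.1 + 0.3125) = 1.01875/0.4125 = 163/66 ≈ 2.470.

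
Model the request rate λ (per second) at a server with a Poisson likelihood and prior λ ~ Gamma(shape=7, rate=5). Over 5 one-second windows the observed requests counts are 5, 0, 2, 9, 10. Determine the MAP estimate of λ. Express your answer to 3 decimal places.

Σxᵢ = 5+0+2+9+10 = 26, with n = 5.
Posterior ∝ λ^6e^(−5λ) · λ^26e^(−5λ) = λ^32e^(−10λ), i.e. Gamma(shape=33, rate=10).
The mode of a Gamma(a, b) with a ≥ 1 (shape–rate) is (a−1)/b = 32/10 ≈ 3.200.

λ̂_MAP = 3.200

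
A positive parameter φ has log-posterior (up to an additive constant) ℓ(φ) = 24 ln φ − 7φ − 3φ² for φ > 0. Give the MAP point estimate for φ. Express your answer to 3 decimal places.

φ̂_MAP = 1.500

ℓ'(φ) = 24/φ − 7 − 6φ. Setting this to zero and multiplying by φ: 6φ² + 7φ − 24 = 0.
φ = (−7 + √(7² + 4·6·24)) / (2·6) = (−7 + √625) / 12 = (−7 + 25)/12 = 3/2.
ℓ''(φ) = −24/φ² − 6 < 0, confirming a maximum.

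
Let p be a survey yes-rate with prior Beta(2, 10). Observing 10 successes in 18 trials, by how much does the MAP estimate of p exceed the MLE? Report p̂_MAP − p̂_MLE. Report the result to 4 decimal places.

MAP − MLE = -0.1627

Posterior is Beta(12, 18); MAP = (12−1)/(30−2) = 11/28 ≈ 0.39286.
MLE ignores the prior: p̂_MLE = k/n = 10/18 ≈ 0.55556.
Difference = 11/28 − 10/18 = -41/252 ≈ -0.1627.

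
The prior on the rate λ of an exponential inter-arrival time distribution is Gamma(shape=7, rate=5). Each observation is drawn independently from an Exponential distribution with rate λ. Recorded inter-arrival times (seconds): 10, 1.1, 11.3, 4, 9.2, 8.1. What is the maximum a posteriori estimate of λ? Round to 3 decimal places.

The Exponential(rate=λ) likelihood is ∝ λ^n e^(−λΣtᵢ). Here n = 6 and Σtᵢ = 10 + 1.1 + 11.3 + 4 + 9.2 + 8.1 = 43.7.
Posterior ∝ λ^6e^(−5λ) · λ^6e^(−43.7λ) = λ^12e^(−48.7λ), i.e. Gamma(13, 48.7).
Mode = (a−1)/b = 12/48.7 ≈ 0.246.

λ̂_MAP = 0.246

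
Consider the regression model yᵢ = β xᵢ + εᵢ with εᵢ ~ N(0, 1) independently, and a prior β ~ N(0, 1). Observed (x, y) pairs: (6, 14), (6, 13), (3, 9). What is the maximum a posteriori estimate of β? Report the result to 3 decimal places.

log p(β | y) = −Σ(yᵢ − βxᵢ)²/(2·1) − β²/(2·1) + const.
Setting the derivative to zero: Σxᵢ(yᵢ − βxᵢ)/1 − β/1 = 0, so β = Σxᵢyᵢ / (Σxᵢ² + σ²/τ²).
Σxᵢyᵢ = 6·14 + 6·13 + 3·9 = 189; Σxᵢ² = 81; σ²/τ² = 1.
β̂_MAP = 189 / (81 + 1) = 189/82 ≈ 2.305.

β̂_MAP = 2.305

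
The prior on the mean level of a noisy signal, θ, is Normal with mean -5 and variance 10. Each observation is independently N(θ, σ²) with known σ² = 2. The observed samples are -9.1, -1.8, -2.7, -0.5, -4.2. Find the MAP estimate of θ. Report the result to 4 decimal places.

θ̂_MAP = -3.7115

n = 5; x̄ = ((-9.1) + (-1.8) + (-2.7) + (-0.5) + (-4.2))/5 = -18.3/5 = -3.66.
For a Normal prior and Normal likelihood with known variance, the posterior is Normal; its mode equals its mean, the precision-weighted average.
Prior precision 1/σ₀² = 1/10 = 0.1; data precision n/σ² = 5/2 = 2.5.
θ̂ = (0.1·(-5) + 2.5·(-3.66)) / (0.1 + 2.5) = (-9.65)/2.6 = -193/52 ≈ -3.7115.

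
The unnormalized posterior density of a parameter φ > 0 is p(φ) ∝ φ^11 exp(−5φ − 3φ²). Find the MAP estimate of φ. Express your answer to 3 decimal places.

φ̂_MAP = 1.000

ℓ'(φ) = 11/φ − 5 − 6φ. Setting this to zero and multiplying by φ: 6φ² + 5φ − 11 = 0.
φ = (−5 + √(5² + 4·6·11)) / (2·6) = (−5 + √289) / 12 = (−5 + 17)/12 = 1.
ℓ''(φ) = −11/φ² − 6 < 0, confirming a maximum.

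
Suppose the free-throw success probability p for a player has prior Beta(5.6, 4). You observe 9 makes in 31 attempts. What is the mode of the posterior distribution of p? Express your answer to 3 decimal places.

Prior: Beta(5.6, 4).
Data: 9 successes in 31 trials. The binomial likelihood contributes p^9(1−p)^22, so the posterior is Beta(5.6+9, 4+22) = Beta(14.6, 26).
For Beta(a, b) with a, b > 1 the mode is (a−1)/(a+b−2) = 13.6/38.6 ≈ 0.352.

p̂_MAP = 0.352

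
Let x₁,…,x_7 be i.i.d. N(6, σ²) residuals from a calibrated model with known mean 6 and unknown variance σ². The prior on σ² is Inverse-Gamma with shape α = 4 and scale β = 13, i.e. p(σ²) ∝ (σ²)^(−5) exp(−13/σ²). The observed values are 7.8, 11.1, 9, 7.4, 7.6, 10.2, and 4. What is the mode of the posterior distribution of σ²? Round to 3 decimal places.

Sum of squared deviations about the known mean: SS = (7.8−6)² + (11.1−6)² + (9−6)² + (7.4−6)² + (7.6−6)² + (10.2−6)² + (4−6)² = 64.41.
The Normal likelihood contributes (σ²)^(−n/2) exp(−SS/(2σ²)), so the posterior is Inverse-Gamma(α + n/2, β + SS/2) = Inverse-Gamma(7.5, 45.205).
The mode of Inverse-Gamma(a, b) is b/(a+1) = 45.205/8.5 ≈ 5.318.

σ̂²_MAP = 5.318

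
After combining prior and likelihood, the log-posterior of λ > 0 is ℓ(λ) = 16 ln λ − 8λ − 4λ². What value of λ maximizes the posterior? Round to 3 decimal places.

ℓ'(λ) = 16/λ − 8 − 8λ. Setting this to zero and multiplying by λ: 8λ² + 8λ − 16 = 0.
λ = (−8 + √(8² + 4·8·16)) / (2·8) = (−8 + √576) / 16 = (−8 + 24)/16 = 1.
ℓ''(λ) = −16/λ² − 8 < 0, confirming a maximum.

λ̂_MAP = 1.000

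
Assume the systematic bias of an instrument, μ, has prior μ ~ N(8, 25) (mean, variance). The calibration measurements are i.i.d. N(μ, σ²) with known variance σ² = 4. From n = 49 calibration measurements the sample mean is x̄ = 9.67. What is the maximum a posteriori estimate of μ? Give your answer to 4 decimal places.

μ̂_MAP = 9.6646

n = 49, x̄ = 9.67.
For a Normal prior and Normal likelihood with known variance, the posterior is Normal; its mode equals its mean, the precision-weighted average.
Prior precision 1/σ₀² = 1/25 = 0.04; data precision n/σ² = 49/4 = 12.25.
μ̂ = (0.04·8 + 12.25·9.67) / (0.04 + 12.25) = 118.7775/12.29 = 47511/4916 ≈ 9.6646.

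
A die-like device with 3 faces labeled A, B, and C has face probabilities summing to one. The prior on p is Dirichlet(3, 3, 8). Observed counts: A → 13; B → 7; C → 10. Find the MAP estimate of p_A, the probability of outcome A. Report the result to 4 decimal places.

The posterior is Dirichlet(αᵢ + nᵢ) = Dirichlet(16, 10, 18).
For a Dirichlet(a₁,…,a_K) with all aᵢ > 1, the mode has j-th component (aⱼ − 1)/(Σaᵢ − K).
Here Σaᵢ = 44 and K = 3, so p_A = (16 − 1)/(44 − 3) = 15/41 ≈ 0.3659.

MAP estimate of p_A = 0.3659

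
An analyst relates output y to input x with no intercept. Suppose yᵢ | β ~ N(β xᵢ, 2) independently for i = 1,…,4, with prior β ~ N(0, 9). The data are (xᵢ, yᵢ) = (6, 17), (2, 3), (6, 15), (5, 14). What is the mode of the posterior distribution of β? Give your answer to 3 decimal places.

log p(β | y) = −Σ(yᵢ − βxᵢ)²/(2·2) − β²/(2·9) + const.
Setting the derivative to zero: Σxᵢ(yᵢ − βxᵢ)/2 − β/9 = 0, so β = Σxᵢyᵢ / (Σxᵢ² + σ²/τ²).
Σxᵢyᵢ = 6·17 + 2·3 + 6·15 + 5·14 = 268; Σxᵢ² = 101; σ²/τ² = 2/9.
β̂_MAP = 268 / (101 + 2/9) = 268/(911/9) = 2412/911 ≈ 2.648.

β̂_MAP = 2.648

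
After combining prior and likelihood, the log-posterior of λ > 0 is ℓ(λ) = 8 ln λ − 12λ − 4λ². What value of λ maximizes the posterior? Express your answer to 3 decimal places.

λ̂_MAP = 0.500

ℓ'(λ) = 8/λ − 12 − 8λ. Setting this to zero and multiplying by λ: 8λ² + 12λ − 8 = 0.
λ = (−12 + √(12² + 4·8·8)) / (2·8) = (−12 + √400) / 16 = (−12 + 20)/16 = 1/2.
ℓ''(λ) = −8/λ² − 8 < 0, confirming a maximum.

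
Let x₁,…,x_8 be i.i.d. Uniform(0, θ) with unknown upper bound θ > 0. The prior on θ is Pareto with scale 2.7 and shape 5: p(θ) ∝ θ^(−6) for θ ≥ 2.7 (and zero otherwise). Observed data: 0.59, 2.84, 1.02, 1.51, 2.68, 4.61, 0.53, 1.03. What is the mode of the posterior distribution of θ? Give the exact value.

θ̂_MAP = 4.61

The Uniform(0, θ) likelihood is θ^(−n) for θ ≥ max(xᵢ), zero otherwise. Here max(xᵢ) = 4.61.
Posterior ∝ θ^(−6) · θ^(−8) = θ^(−14) on θ ≥ max(2.7, 4.61) = 4.61.
This density is strictly decreasing in θ, so the posterior mode lies at the lower boundary of the support.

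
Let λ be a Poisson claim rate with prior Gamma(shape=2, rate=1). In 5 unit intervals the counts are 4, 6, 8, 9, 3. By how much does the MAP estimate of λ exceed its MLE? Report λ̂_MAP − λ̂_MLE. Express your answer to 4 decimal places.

MAP − MLE = -0.8333

Σxᵢ = 30. Posterior is Gamma(32, 6); MAP = (32−1)/6 = 31/6 ≈ 5.16667.
MLE = x̄ = 30/5 ≈ 6.00000.
Difference = 31/6 − 30/5 = -5/6 ≈ -0.8333.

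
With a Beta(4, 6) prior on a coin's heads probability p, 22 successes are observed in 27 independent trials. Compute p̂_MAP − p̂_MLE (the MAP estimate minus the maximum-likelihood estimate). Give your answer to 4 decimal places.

Posterior is Beta(26, 11); MAP = (26−1)/(37−2) = 25/35 ≈ 0.71429.
MLE ignores the prior: p̂_MLE = k/n = 22/27 ≈ 0.81481.
Difference = 25/35 − 22/27 = -19/189 ≈ -0.1005.

MAP − MLE = -0.1005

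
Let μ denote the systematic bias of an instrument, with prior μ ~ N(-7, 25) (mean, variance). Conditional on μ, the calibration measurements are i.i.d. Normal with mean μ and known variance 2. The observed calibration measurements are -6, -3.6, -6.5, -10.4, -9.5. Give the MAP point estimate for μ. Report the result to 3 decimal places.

μ̂_MAP = -7.197

n = 5; x̄ = ((-6) + (-3.6) + (-6.5) + (-10.4) + (-9.5))/5 = -36/5 = -7.2.
For a Normal prior and Normal likelihood with known variance, the posterior is Normal; its mode equals its mean, the precision-weighted average.
Prior precision 1/σ₀² = 1/25 = 0.04; data precision n/σ² = 5/2 = 2.5.
μ̂ = (0.04·(-7) + 2.5·(-7.2)) / (0.04 + 2.5) = (-18.28)/2.54 = -914/127 ≈ -7.197.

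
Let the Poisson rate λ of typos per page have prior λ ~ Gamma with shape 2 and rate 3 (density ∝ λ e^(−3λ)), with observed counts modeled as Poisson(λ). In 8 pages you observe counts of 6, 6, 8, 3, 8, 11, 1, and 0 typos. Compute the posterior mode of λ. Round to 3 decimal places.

Σxᵢ = 6+6+8+3+8+11+1+0 = 43, with n = 8.
Posterior ∝ λe^(−3λ) · λ^43e^(−8λ) = λ^44e^(−11λ), i.e. Gamma(shape=45, rate=11).
The mode of a Gamma(a, b) with a ≥ 1 (shape–rate) is (a−1)/b = 44/11 ≈ 4.000.

λ̂_MAP = 4.000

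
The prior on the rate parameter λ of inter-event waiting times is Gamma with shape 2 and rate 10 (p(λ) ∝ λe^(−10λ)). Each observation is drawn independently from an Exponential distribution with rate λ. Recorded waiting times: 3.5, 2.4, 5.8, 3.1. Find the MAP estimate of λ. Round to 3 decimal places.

The Exponential(rate=λ) likelihood is ∝ λ^n e^(−λΣtᵢ). Here n = 4 and Σtᵢ = 3.5 + 2.4 + 5.8 + 3.1 = 14.8.
Posterior ∝ λe^(−10λ) · λ^4e^(−14.8λ) = λ^5e^(−24.8λ), i.e. Gamma(6, 24.8).
Mode = (a−1)/b = 5/24.8 ≈ 0.202.

λ̂_MAP = 0.202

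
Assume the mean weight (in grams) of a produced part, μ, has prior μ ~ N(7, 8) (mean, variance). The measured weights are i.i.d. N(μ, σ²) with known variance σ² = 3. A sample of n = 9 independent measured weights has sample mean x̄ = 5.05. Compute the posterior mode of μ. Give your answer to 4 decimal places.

μ̂_MAP = 5.1280

n = 9, x̄ = 5.05.
For a Normal prior and Normal likelihood with known variance, the posterior is Normal; its mode equals its mean, the precision-weighted average.
Prior precision 1/σ₀² = 1/8 = 0.125; data precision n/σ² = 9/3 = 3.
μ̂ = (0.125·7 + 3·5.05) / (0.125 + 3) = 16.025/3.125 = 5.1280.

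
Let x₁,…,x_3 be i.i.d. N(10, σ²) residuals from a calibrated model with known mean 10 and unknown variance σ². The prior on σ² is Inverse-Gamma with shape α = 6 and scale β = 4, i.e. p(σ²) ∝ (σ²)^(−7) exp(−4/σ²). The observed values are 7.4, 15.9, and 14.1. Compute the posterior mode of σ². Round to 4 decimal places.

Sum of squared deviations about the known mean: SS = (7.4−10)² + (15.9−10)² + (14.1−10)² = 58.38.
The Normal likelihood contributes (σ²)^(−n/2) exp(−SS/(2σ²)), so the posterior is Inverse-Gamma(α + n/2, β + SS/2) = Inverse-Gamma(7.5, 33.19).
The mode of Inverse-Gamma(a, b) is b/(a+1) = 33.19/8.5 ≈ 3.9047.

σ̂²_MAP = 3.9047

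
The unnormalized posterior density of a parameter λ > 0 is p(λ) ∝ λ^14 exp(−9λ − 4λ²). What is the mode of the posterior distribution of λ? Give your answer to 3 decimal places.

λ̂_MAP = 0.875

ℓ'(λ) = 14/λ − 9 − 8λ. Setting this to zero and multiplying by λ: 8λ² + 9λ − 14 = 0.
λ = (−9 + √(9² + 4·8·14)) / (2·8) = (−9 + √529) / 16 = (−9 + 23)/16 = 7/8.
ℓ''(λ) = −14/λ² − 8 < 0, confirming a maximum.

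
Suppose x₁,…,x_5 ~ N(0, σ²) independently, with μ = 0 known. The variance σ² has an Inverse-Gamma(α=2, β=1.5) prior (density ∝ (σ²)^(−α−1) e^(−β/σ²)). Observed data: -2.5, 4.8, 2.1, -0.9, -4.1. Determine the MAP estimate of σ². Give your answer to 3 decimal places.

σ̂²_MAP = 4.938

Sum of squared deviations about the known mean: SS = (-2.5−0)² + (4.8−0)² + (2.1−0)² + (-0.9−0)² + (-4.1−0)² = 51.32.
The Normal likelihood contributes (σ²)^(−n/2) exp(−SS/(2σ²)), so the posterior is Inverse-Gamma(α + n/2, β + SS/2) = Inverse-Gamma(4.5, 27.16).
The mode of Inverse-Gamma(a, b) is b/(a+1) = 27.16/5.5 ≈ 4.938.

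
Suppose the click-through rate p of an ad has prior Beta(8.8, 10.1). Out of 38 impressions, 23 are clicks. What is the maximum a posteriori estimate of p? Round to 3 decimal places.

Prior: Beta(8.8, 10.1).
Data: 23 successes in 38 trials. The binomial likelihood contributes p^23(1−p)^15, so the posterior is Beta(8.8+23, 10.1+15) = Beta(31.8, 25.1).
For Beta(a, b) with a, b > 1 the mode is (a−1)/(a+b−2) = 30.8/54.9 ≈ 0.561.

p̂_MAP = 0.561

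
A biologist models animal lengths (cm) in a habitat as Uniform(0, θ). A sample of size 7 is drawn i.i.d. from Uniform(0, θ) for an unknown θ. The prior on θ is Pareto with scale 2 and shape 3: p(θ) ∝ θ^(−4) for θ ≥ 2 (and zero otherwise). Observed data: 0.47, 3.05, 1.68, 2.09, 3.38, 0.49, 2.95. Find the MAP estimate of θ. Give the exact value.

θ̂_MAP = 3.38

The Uniform(0, θ) likelihood is θ^(−n) for θ ≥ max(xᵢ), zero otherwise. Here max(xᵢ) = 3.38.
Posterior ∝ θ^(−4) · θ^(−7) = θ^(−11) on θ ≥ max(2, 3.38) = 3.38.
This density is strictly decreasing in θ, so the posterior mode lies at the lower boundary of the support.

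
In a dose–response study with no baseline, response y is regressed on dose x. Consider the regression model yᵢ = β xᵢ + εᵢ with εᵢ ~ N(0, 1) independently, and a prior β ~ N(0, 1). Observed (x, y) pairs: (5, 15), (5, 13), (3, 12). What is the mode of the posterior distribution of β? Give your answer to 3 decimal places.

log p(β | y) = −Σ(yᵢ − βxᵢ)²/(2·1) − β²/(2·1) + const.
Setting the derivative to zero: Σxᵢ(yᵢ − βxᵢ)/1 − β/1 = 0, so β = Σxᵢyᵢ / (Σxᵢ² + σ²/τ²).
Σxᵢyᵢ = 5·15 + 5·13 + 3·12 = 176; Σxᵢ² = 59; σ²/τ² = 1.
β̂_MAP = 176 / (59 + 1) = 176/60 ≈ 2.933.

β̂_MAP = 2.933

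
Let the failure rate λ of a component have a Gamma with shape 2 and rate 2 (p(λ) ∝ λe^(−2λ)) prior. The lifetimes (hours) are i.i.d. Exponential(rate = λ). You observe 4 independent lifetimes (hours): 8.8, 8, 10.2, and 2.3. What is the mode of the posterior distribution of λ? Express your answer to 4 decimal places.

λ̂_MAP = 0.1597

The Exponential(rate=λ) likelihood is ∝ λ^n e^(−λΣtᵢ). Here n = 4 and Σtᵢ = 8.8 + 8 + 10.2 + 2.3 = 29.3.
Posterior ∝ λe^(−2λ) · λ^4e^(−29.3λ) = λ^5e^(−31.3λ), i.e. Gamma(6, 31.3).
Mode = (a−1)/b = 5/31.3 ≈ 0.1597.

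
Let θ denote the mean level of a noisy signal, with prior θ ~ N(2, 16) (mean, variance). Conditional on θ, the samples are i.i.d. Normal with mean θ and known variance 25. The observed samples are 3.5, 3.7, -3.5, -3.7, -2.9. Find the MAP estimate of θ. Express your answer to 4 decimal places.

n = 5; x̄ = (3.5 + 3.7 + (-3.5) + (-3.7) + (-2.9))/5 = -2.9/5 = -0.58.
For a Normal prior and Normal likelihood with known variance, the posterior is Normal; its mode equals its mean, the precision-weighted average.
Prior precision 1/σ₀² = 1/16 = 0.0625; data precision n/σ² = 5/25 = 0.2.
θ̂ = (0.0625·2 + 0.2·(-0.58)) / (0.0625 + 0.2) = 0.009/0.2625 = 6/175 ≈ 0.0343.

θ̂_MAP = 0.0343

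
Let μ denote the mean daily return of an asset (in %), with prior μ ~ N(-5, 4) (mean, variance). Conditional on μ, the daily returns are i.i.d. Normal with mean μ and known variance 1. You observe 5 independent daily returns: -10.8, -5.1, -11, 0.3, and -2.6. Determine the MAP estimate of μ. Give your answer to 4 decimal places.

μ̂_MAP = -5.8000

n = 5; x̄ = ((-10.8) + (-5.1) + (-11) + 0.3 + (-2.6))/5 = -29.2/5 = -5.84.
For a Normal prior and Normal likelihood with known variance, the posterior is Normal; its mode equals its mean, the precision-weighted average.
Prior precision 1/σ₀² = 1/4 = 0.25; data precision n/σ² = 5/1 = 5.
μ̂ = (0.25·(-5) + 5·(-5.84)) / (0.25 + 5) = (-30.45)/5.25 = -5.8000.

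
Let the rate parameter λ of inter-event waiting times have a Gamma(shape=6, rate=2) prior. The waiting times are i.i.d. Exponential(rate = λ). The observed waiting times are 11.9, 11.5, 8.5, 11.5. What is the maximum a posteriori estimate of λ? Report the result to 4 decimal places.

The Exponential(rate=λ) likelihood is ∝ λ^n e^(−λΣtᵢ). Here n = 4 and Σtᵢ = 11.9 + 11.5 + 8.5 + 11.5 = 43.4.
Posterior ∝ λ^5e^(−2λ) · λ^4e^(−43.4λ) = λ^9e^(−45.4λ), i.e. Gamma(10, 45.4).
Mode = (a−1)/b = 9/45.4 ≈ 0.1982.

λ̂_MAP = 0.1982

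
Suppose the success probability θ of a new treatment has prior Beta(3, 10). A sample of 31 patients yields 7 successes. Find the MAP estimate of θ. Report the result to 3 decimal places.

θ̂_MAP = 0.214

Prior: Beta(3, 10).
Data: 7 successes in 31 trials. The binomial likelihood contributes θ^7(1−θ)^24, so the posterior is Beta(3+7, 10+24) = Beta(10, 34).
For Beta(a, b) with a, b > 1 the mode is (a−1)/(a+b−2) = 9/42 ≈ 0.214.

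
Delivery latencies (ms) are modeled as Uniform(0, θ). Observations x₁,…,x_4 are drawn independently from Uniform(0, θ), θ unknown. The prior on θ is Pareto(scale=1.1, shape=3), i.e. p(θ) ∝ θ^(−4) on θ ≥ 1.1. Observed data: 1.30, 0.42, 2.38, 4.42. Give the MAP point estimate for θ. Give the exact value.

θ̂_MAP = 4.42

The Uniform(0, θ) likelihood is θ^(−n) for θ ≥ max(xᵢ), zero otherwise. Here max(xᵢ) = 4.42.
Posterior ∝ θ^(−4) · θ^(−4) = θ^(−8) on θ ≥ max(1.1, 4.42) = 4.42.
This density is strictly decreasing in θ, so the posterior mode lies at the lower boundary of the support.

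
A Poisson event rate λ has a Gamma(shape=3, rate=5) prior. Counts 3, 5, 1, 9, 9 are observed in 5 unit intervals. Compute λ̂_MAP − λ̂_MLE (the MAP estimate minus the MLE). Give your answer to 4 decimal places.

MAP − MLE = -2.5000

Σxᵢ = 27. Posterior is Gamma(30, 10); MAP = (30−1)/10 = 29/10 ≈ 2.90000.
MLE = x̄ = 27/5 ≈ 5.40000.
Difference = 29/10 − 27/5 = -5/2 ≈ -2.5000.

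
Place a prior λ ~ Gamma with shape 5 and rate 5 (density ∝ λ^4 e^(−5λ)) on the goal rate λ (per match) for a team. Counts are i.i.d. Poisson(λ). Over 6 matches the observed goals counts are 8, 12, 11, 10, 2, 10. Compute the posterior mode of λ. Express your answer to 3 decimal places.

λ̂_MAP = 5.182

Σxᵢ = 8+12+11+10+2+10 = 53, with n = 6.
Posterior ∝ λ^4e^(−5λ) · λ^53e^(−6λ) = λ^57e^(−11λ), i.e. Gamma(shape=58, rate=11).
The mode of a Gamma(a, b) with a ≥ 1 (shape–rate) is (a−1)/b = 57/11 ≈ 5.182.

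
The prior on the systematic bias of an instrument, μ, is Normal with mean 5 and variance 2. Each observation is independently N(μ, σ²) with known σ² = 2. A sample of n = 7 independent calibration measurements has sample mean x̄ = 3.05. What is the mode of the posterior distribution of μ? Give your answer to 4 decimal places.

n = 7, x̄ = 3.05.
For a Normal prior and Normal likelihood with known variance, the posterior is Normal; its mode equals its mean, the precision-weighted average.
Prior precision 1/σ₀² = 1/2 = 0.5; data precision n/σ² = 7/2 = 3.5.
μ̂ = (0.5·5 + 3.5·3.05) / (0.5 + 3.5) = 13.175/4 = 3.29375 ≈ 3.2938.

μ̂_MAP = 3.2938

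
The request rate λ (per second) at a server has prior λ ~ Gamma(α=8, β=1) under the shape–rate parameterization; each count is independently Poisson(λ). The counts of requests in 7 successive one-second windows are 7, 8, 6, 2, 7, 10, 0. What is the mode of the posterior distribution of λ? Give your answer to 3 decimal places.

Σxᵢ = 7+8+6+2+7+10+0 = 40, with n = 7.
Posterior ∝ λ^7e^(−1λ) · λ^40e^(−7λ) = λ^47e^(−8λ), i.e. Gamma(shape=48, rate=8).
The mode of a Gamma(a, b) with a ≥ 1 (shape–rate) is (a−1)/b = 47/8 ≈ 5.875.

λ̂_MAP = 5.875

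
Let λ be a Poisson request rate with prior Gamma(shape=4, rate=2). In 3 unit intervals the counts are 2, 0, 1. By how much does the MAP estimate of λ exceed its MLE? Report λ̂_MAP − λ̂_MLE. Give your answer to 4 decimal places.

Σxᵢ = 3. Posterior is Gamma(7, 5); MAP = (7−1)/5 = 6/5 ≈ 1.20000.
MLE = x̄ = 3/3 ≈ 1.00000.
Difference = 6/5 − 3/3 = 1/5 ≈ 0.2000.

MAP − MLE = 0.2000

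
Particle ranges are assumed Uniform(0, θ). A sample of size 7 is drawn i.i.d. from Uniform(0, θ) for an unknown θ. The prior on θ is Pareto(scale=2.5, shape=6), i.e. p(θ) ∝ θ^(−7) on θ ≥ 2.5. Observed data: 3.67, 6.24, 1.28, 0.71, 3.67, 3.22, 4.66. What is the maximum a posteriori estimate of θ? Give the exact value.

θ̂_MAP = 6.24

The Uniform(0, θ) likelihood is θ^(−n) for θ ≥ max(xᵢ), zero otherwise. Here max(xᵢ) = 6.24.
Posterior ∝ θ^(−7) · θ^(−7) = θ^(−14) on θ ≥ max(2.5, 6.24) = 6.24.
This density is strictly decreasing in θ, so the posterior mode lies at the lower boundary of the support.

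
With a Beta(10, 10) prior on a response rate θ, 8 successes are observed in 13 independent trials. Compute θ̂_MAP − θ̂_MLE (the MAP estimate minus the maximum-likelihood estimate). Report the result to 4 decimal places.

MAP − MLE = -0.0670

Posterior is Beta(18, 15); MAP = (18−1)/(33−2) = 17/31 ≈ 0.54839.
MLE ignores the prior: θ̂_MLE = k/n = 8/13 ≈ 0.61538.
Difference = 17/31 − 8/13 = -27/403 ≈ -0.0670.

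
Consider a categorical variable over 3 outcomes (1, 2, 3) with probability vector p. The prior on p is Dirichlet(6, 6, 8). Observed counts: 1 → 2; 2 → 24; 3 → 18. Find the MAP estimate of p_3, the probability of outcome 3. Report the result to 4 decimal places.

MAP estimate: 0.4098

The posterior is Dirichlet(αᵢ + nᵢ) = Dirichlet(8, 30, 26).
For a Dirichlet(a₁,…,a_K) with all aᵢ > 1, the mode has j-th component (aⱼ − 1)/(Σaᵢ − K).
Here Σaᵢ = 64 and K = 3, so p_3 = (26 − 1)/(64 − 3) = 25/61 ≈ 0.4098.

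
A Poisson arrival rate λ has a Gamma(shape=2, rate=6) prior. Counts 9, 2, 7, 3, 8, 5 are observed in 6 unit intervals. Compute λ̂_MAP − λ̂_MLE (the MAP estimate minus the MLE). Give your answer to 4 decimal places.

MAP − MLE = -2.7500

Σxᵢ = 34. Posterior is Gamma(36, 12); MAP = (36−1)/12 = 35/12 ≈ 2.91667.
MLE = x̄ = 34/6 ≈ 5.66667.
Difference = 35/12 − 34/6 = -11/4 ≈ -2.7500.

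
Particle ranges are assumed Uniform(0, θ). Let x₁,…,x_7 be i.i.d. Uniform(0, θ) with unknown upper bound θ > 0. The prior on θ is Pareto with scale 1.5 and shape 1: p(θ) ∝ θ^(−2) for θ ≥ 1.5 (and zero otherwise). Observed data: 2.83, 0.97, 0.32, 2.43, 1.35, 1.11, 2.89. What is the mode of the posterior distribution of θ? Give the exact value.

θ̂_MAP = 2.89

The Uniform(0, θ) likelihood is θ^(−n) for θ ≥ max(xᵢ), zero otherwise. Here max(xᵢ) = 2.89.
Posterior ∝ θ^(−2) · θ^(−7) = θ^(−9) on θ ≥ max(1.5, 2.89) = 2.89.
This density is strictly decreasing in θ, so the posterior mode lies at the lower boundary of the support.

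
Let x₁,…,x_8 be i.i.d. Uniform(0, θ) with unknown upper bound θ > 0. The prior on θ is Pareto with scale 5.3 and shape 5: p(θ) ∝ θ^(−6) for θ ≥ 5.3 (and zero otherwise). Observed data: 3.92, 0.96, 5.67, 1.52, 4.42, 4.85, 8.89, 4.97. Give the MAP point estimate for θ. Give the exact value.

θ̂_MAP = 8.89

The Uniform(0, θ) likelihood is θ^(−n) for θ ≥ max(xᵢ), zero otherwise. Here max(xᵢ) = 8.89.
Posterior ∝ θ^(−6) · θ^(−8) = θ^(−14) on θ ≥ max(5.3, 8.89) = 8.89.
This density is strictly decreasing in θ, so the posterior mode lies at the lower boundary of the support.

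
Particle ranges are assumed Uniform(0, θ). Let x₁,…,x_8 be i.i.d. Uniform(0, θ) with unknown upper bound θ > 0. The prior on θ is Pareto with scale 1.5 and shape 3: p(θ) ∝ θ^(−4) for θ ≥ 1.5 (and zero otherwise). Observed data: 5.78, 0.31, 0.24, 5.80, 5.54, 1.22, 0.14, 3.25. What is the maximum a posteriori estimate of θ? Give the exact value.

The Uniform(0, θ) likelihood is θ^(−n) for θ ≥ max(xᵢ), zero otherwise. Here max(xᵢ) = 5.80.
Posterior ∝ θ^(−4) · θ^(−8) = θ^(−12) on θ ≥ max(1.5, 5.80) = 5.80.
This density is strictly decreasing in θ, so the posterior mode lies at the lower boundary of the support.

θ̂_MAP = 5.80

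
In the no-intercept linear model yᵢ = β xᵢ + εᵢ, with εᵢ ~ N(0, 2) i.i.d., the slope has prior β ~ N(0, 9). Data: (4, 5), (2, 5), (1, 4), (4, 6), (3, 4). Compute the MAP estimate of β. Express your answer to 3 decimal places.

β̂_MAP = 1.514

log p(β | y) = −Σ(yᵢ − βxᵢ)²/(2·2) − β²/(2·9) + const.
Setting the derivative to zero: Σxᵢ(yᵢ − βxᵢ)/2 − β/9 = 0, so β = Σxᵢyᵢ / (Σxᵢ² + σ²/τ²).
Σxᵢyᵢ = 4·5 + 2·5 + 1·4 + 4·6 + 3·4 = 70; Σxᵢ² = 46; σ²/τ² = 2/9.
β̂_MAP = 70 / (46 + 2/9) = 70/(416/9) = 315/208 ≈ 1.514.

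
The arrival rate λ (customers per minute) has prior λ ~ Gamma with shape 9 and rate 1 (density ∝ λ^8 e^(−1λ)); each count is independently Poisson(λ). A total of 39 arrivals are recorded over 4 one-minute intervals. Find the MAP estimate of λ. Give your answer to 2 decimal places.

λ̂_MAP = 9.40

Σxᵢ = 39, n = 4.
Posterior ∝ λ^8e^(−1λ) · λ^39e^(−4λ) = λ^47e^(−5λ), i.e. Gamma(shape=48, rate=5).
The mode of a Gamma(a, b) with a ≥ 1 (shape–rate) is (a−1)/b = 47/5 ≈ 9.40.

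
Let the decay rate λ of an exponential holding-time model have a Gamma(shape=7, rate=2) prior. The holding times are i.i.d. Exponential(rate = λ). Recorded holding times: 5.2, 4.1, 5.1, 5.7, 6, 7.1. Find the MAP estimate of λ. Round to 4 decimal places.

The Exponential(rate=λ) likelihood is ∝ λ^n e^(−λΣtᵢ). Here n = 6 and Σtᵢ = 5.2 + 4.1 + 5.1 + 5.7 + 6 + 7.1 = 33.2.
Posterior ∝ λ^6e^(−2λ) · λ^6e^(−33.2λ) = λ^12e^(−35.2λ), i.e. Gamma(13, 35.2).
Mode = (a−1)/b = 12/35.2 ≈ 0.3409.

λ̂_MAP = 0.3409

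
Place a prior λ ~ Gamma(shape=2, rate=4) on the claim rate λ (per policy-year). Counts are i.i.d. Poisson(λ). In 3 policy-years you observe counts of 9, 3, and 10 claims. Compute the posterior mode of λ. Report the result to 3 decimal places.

λ̂_MAP = 3.286

Σxᵢ = 9+3+10 = 22, with n = 3.
Posterior ∝ λe^(−4λ) · λ^22e^(−3λ) = λ^23e^(−7λ), i.e. Gamma(shape=24, rate=7).
The mode of a Gamma(a, b) with a ≥ 1 (shape–rate) is (a−1)/b = 23/7 ≈ 3.286.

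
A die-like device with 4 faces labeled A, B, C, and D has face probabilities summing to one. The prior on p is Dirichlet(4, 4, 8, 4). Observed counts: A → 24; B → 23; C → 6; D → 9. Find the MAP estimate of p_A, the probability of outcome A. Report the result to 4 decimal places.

MAP estimate of p_A = 0.3462

The posterior is Dirichlet(αᵢ + nᵢ) = Dirichlet(28, 27, 14, 13).
For a Dirichlet(a₁,…,a_K) with all aᵢ > 1, the mode has j-th component (aⱼ − 1)/(Σaᵢ − K).
Here Σaᵢ = 82 and K = 4, so p_A = (28 − 1)/(82 − 4) = 27/78 ≈ 0.3462.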